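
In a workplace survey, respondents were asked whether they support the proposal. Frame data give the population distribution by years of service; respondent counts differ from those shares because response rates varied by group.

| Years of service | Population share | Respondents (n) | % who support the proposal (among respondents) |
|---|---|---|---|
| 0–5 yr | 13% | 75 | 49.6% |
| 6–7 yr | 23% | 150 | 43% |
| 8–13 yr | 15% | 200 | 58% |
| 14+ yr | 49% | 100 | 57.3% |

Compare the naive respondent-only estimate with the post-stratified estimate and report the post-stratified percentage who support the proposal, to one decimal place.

53.1%

Unadjusted (pooled respondent) estimate weights by respondent counts:
  (75/525)×49.6 + (150/525)×43 + (200/525)×58 + (100/525)×57.3 = 52.381%
Reweighting by population years of service shares:
  0.13×49.6 + 0.23×43 + 0.15×58 + 0.49×57.3 = 53.115%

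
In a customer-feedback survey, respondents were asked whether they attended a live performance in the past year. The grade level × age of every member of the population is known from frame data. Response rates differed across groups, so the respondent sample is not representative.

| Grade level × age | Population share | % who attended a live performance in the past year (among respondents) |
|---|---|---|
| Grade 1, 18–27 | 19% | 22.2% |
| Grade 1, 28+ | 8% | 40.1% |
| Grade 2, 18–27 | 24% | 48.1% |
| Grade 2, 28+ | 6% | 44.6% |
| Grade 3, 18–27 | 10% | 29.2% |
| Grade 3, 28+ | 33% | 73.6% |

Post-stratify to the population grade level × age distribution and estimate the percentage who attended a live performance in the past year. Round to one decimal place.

48.9%

Weight each group's respondent value by its population share:
  Grade 1, 18–27: 0.19 × 22.2 = 4.218
  Grade 1, 28+: 0.08 × 40.1 = 3.208
  Grade 2, 18–27: 0.24 × 48.1 = 11.544
  Grade 2, 28+: 0.06 × 44.6 = 2.676
  Grade 3, 18–27: 0.1 × 29.2 = 2.92
  Grade 3, 28+: 0.33 × 73.6 = 24.288
Post-stratified estimate = 48.854 → 48.9%.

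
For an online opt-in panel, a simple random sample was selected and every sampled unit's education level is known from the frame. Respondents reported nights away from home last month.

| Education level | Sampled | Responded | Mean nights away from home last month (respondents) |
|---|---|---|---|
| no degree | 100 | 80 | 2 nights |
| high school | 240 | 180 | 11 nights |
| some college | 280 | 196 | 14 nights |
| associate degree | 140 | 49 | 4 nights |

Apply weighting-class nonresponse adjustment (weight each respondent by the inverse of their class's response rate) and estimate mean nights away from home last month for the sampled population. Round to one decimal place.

9.6

Response rates by class: no degree 80/100 = 80%, high school 180/240 = 75%, some college 196/280 = 70%, associate degree 49/140 = 35%.
Each respondent's weight = sampled/responded in their class; summing within a class gives n_sampled, so:
  no degree: 100 × 2 = 200
  high school: 240 × 11 = 2640
  some college: 280 × 14 = 3920
  associate degree: 140 × 4 = 560
Adjusted estimate = 7320 / 760 = 9.63158 → 9.6.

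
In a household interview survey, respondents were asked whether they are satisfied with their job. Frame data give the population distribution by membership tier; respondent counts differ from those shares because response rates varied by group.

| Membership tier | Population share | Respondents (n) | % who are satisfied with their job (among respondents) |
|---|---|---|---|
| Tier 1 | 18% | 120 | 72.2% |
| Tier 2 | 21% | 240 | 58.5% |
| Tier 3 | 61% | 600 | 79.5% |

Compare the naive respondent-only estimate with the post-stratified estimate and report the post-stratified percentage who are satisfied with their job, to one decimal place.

73.8%

Unadjusted (pooled respondent) estimate weights by respondent counts:
  (120/960)×72.2 + (240/960)×58.5 + (600/960)×79.5 = 73.3375%
Post-stratified estimate weights by population shares:
  0.18×72.2 + 0.21×58.5 + 0.61×79.5 = 73.776%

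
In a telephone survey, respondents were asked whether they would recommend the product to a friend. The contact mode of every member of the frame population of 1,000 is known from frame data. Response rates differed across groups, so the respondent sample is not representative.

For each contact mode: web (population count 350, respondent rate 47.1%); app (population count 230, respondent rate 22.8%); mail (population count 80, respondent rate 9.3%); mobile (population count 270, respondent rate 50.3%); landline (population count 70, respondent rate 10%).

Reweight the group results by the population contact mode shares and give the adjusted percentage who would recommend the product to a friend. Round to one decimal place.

Weight each group's respondent value by its population share:
  web: (350/1,000) × 47.1 = 16.485
  app: (230/1,000) × 22.8 = 5.244
  mail: (80/1,000) × 9.3 = 0.744
  mobile: (270/1,000) × 50.3 = 13.581
  landline: (70/1,000) × 10 = 0.7
Post-stratified estimate = 36.754 → 36.8%.

36.8%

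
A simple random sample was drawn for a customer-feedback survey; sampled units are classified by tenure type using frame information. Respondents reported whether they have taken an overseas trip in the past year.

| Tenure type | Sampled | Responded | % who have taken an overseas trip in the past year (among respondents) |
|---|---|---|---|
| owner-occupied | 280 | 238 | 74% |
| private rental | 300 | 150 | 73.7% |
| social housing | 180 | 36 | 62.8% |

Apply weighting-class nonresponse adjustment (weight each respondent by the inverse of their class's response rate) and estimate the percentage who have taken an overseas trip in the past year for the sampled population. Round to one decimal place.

Class response rates: owner-occupied 238/280 = 85%, private rental 150/300 = 50%, social housing 36/180 = 20%.
Weighting each respondent by the inverse class response rate inflates each class back to its sampled size, so the class weight is n_sampled:
  owner-occupied: 280 × 74 = 20,720
  private rental: 300 × 73.7 = 22,110
  social housing: 180 × 62.8 = 11,304
Adjusted estimate = 54,134 / 760 = 71.2289 → 71.2%.

71.2%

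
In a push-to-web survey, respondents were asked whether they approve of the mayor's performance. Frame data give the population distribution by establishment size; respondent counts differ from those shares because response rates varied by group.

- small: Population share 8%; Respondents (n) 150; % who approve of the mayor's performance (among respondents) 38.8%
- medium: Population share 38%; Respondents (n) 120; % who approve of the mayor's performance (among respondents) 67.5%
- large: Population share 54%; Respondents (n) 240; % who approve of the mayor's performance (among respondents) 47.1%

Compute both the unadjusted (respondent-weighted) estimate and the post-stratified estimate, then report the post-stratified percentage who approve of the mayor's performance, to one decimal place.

Without adjustment, the pooled respondent share is:
  (150/510)×38.8 + (120/510)×67.5 + (240/510)×47.1 = 49.4588%
Reweighting by population establishment size shares:
  0.08×38.8 + 0.38×67.5 + 0.54×47.1 = 54.188%

54.2%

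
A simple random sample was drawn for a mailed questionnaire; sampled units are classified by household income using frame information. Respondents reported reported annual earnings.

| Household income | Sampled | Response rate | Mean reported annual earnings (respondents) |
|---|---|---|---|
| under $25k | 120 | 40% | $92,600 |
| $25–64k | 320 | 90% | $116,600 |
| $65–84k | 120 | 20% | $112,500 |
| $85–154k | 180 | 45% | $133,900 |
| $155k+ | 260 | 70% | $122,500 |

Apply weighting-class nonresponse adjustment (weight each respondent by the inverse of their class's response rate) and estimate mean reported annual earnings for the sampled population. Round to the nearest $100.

Each respondent's weight = sampled/responded in their class; summing within a class gives n_sampled, so:
  under $25k: 120 × 92,600 = 11,112,000
  $25–64k: 320 × 116,600 = 37,312,000
  $65–84k: 120 × 112,500 = 13,500,000
  $85–154k: 180 × 133,900 = 24,102,000
  $155k+: 260 × 122,500 = 31,850,000
Adjusted estimate = 117,876,000 / 1,000 = 117,876 → $117,900.

$117,900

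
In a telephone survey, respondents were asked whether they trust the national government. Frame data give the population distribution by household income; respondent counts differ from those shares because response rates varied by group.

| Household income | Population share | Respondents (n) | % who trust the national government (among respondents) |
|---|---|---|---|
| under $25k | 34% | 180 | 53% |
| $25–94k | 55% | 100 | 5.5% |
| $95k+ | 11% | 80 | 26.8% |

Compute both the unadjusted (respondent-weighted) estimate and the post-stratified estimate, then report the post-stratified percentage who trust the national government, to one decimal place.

Naive respondent-only estimate (weights = respondent counts):
  (180/360)×53 + (100/360)×5.5 + (80/360)×26.8 = 33.9833%
Post-stratifying to population shares instead:
  0.34×53 + 0.55×5.5 + 0.11×26.8 = 23.993%

24.0%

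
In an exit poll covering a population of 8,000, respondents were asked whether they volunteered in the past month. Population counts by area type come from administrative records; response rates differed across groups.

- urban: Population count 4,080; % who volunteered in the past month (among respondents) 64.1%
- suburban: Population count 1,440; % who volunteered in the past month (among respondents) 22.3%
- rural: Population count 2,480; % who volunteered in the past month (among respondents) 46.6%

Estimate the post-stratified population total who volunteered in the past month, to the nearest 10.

Estimated count per cell = population count × respondent percentage:
  urban: 4,080 × 64.1% = 2615.28
  suburban: 1,440 × 22.3% = 321.12
  rural: 2,480 × 46.6% = 1155.68
Estimated total = 4092.08 → 4,090.

4,090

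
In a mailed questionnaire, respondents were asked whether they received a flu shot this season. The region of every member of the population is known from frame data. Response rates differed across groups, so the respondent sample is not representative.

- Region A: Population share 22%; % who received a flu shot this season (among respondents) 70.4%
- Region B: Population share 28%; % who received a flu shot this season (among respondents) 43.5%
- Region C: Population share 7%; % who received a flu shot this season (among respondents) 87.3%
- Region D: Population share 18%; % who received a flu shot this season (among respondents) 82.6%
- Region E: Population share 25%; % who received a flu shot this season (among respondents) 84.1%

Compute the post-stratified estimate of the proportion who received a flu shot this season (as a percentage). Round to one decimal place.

69.7%

Each cell contributes population-share × respondent value:
  Region A: 0.22 × 70.4 = 15.488
  Region B: 0.28 × 43.5 = 12.18
  Region C: 0.07 × 87.3 = 6.111
  Region D: 0.18 × 82.6 = 14.868
  Region E: 0.25 × 84.1 = 21.025
Post-stratified estimate = 69.672 → 69.7%.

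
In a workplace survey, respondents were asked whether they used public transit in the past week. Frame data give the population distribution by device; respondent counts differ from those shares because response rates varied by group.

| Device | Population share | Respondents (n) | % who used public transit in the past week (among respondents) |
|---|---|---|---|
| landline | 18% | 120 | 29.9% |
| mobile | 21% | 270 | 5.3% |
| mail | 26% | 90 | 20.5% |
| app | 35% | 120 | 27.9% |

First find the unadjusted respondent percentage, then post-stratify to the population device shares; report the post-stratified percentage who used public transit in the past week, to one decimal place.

21.6%

Unadjusted (pooled respondent) estimate weights by respondent counts:
  (120/600)×29.9 + (270/600)×5.3 + (90/600)×20.5 + (120/600)×27.9 = 17.02%
Post-stratified estimate weights by population shares:
  0.18×29.9 + 0.21×5.3 + 0.26×20.5 + 0.35×27.9 = 21.59%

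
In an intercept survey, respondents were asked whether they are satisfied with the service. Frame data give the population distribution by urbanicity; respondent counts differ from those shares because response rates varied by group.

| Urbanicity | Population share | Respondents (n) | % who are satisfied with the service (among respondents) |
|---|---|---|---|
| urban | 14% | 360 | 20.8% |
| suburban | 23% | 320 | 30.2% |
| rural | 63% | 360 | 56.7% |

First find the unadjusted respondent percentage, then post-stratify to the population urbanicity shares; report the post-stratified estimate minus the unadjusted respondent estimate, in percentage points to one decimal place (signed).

Without adjustment, the pooled respondent share is:
  (360/1040)×20.8 + (320/1040)×30.2 + (360/1040)×56.7 = 36.1192%
Post-stratifying to population shares instead:
  0.14×20.8 + 0.23×30.2 + 0.63×56.7 = 45.579%
Difference = 45.579 − 36.1192 = 9.4598 pp.

+9.5 percentage points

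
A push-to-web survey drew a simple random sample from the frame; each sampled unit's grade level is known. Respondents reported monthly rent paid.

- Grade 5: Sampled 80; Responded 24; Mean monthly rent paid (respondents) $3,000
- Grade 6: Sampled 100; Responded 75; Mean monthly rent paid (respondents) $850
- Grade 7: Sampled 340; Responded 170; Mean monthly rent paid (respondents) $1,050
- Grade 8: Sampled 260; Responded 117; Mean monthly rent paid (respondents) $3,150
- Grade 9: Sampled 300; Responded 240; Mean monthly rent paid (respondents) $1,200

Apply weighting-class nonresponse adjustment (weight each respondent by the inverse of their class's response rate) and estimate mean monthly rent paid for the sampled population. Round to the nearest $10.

$1,720

Class response rates: Grade 5 24/80 = 30%, Grade 6 75/100 = 75%, Grade 7 170/340 = 50%, Grade 8 117/260 = 45%, Grade 9 240/300 = 80%.
Each respondent's weight = sampled/responded in their class; summing within a class gives n_sampled, so:
  Grade 5: 80 × 3000 = 240,000
  Grade 6: 100 × 850 = 85,000
  Grade 7: 340 × 1050 = 357,000
  Grade 8: 260 × 3150 = 819,000
  Grade 9: 300 × 1200 = 360,000
Adjusted estimate = 1,861,000 / 1,080 = 1723.15 → $1,720.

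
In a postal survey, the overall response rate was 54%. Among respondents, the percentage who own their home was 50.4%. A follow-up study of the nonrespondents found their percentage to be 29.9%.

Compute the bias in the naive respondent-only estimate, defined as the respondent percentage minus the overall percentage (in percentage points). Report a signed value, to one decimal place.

Nonresponse fraction = 1 − 0.54 = 0.46.
Bias = (nonresponse fraction) × (respondent percentage − nonrespondent percentage)
     = 0.46 × (50.4 − 29.9) = 0.46 × 20.5 = 9.43.

+9.4 percentage points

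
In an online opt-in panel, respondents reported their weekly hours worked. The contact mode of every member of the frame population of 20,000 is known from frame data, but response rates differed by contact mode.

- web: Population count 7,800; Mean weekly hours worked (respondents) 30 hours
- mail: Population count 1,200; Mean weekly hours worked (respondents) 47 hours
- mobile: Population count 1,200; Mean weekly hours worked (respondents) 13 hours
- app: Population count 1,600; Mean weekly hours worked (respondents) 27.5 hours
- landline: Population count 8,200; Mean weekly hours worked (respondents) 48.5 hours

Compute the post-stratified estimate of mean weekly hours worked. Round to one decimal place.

Each cell contributes population-share × respondent value:
  web: (7,800/20,000) × 30 = 11.7
  mail: (1,200/20,000) × 47 = 2.82
  mobile: (1,200/20,000) × 13 = 0.78
  app: (1,600/20,000) × 27.5 = 2.2
  landline: (8,200/20,000) × 48.5 = 19.885
Post-stratified estimate = 37.385 → 37.4.

37.4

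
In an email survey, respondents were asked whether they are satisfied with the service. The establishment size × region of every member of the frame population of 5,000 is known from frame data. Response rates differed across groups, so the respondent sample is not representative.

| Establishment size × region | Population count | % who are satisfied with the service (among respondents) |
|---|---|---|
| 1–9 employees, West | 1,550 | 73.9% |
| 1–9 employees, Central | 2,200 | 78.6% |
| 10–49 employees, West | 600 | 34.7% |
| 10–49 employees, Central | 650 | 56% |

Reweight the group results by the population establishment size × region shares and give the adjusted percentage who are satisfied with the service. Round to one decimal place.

Each cell contributes population-share × respondent value:
  1–9 employees, West: (1,550/5,000) × 73.9 = 22.909
  1–9 employees, Central: (2,200/5,000) × 78.6 = 34.584
  10–49 employees, West: (600/5,000) × 34.7 = 4.164
  10–49 employees, Central: (650/5,000) × 56 = 7.28
Post-stratified estimate = 68.937 → 68.9%.

68.9%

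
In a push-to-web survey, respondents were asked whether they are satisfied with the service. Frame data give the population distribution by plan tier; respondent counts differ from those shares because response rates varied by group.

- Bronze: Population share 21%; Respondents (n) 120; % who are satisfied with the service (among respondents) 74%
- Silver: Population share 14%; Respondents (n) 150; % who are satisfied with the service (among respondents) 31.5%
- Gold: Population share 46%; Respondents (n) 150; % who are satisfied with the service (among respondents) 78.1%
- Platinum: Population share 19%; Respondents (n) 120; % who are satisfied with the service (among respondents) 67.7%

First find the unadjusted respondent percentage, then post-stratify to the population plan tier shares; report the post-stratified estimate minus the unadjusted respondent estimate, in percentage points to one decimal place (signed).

Naive respondent-only estimate (weights = respondent counts):
  (120/540)×74 + (150/540)×31.5 + (150/540)×78.1 + (120/540)×67.7 = 61.9333%
Reweighting by population plan tier shares:
  0.21×74 + 0.14×31.5 + 0.46×78.1 + 0.19×67.7 = 68.739%
Difference = 68.739 − 61.9333 = 6.8057 pp.

+6.8 percentage points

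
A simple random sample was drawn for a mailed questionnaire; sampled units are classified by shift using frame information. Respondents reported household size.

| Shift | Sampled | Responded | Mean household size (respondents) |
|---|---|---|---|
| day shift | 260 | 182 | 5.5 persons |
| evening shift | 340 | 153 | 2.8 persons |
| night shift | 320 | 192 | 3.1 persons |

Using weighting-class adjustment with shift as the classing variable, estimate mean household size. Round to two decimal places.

3.67

Class response rates: day shift 182/260 = 70%, evening shift 153/340 = 45%, night shift 192/320 = 60%.
Inverse-response-rate weighting restores each class to its sampled count, so class totals weight by n_sampled:
  day shift: 260 × 5.5 = 1430
  evening shift: 340 × 2.8 = 952
  night shift: 320 × 3.1 = 992
Adjusted estimate = 3374 / 920 = 3.66739 → 3.67.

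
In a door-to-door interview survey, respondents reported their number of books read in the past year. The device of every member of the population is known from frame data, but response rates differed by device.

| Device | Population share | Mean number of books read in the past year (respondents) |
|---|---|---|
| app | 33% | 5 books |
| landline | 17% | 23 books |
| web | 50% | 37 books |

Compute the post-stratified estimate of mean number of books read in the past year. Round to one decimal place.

24.1

Reweight to the known device distribution:
  app: 0.33 × 5 = 1.65
  landline: 0.17 × 23 = 3.91
  web: 0.5 × 37 = 18.5
Post-stratified estimate = 24.06 → 24.1.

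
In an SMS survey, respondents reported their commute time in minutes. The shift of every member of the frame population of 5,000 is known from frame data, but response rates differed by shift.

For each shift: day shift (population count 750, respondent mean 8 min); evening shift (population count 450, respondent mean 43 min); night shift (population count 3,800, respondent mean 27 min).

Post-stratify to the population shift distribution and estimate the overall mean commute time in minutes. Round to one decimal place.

Post-stratification weights by population share, not respondent share:
  day shift: (750/5,000) × 8 = 1.2
  evening shift: (450/5,000) × 43 = 3.87
  night shift: (3,800/5,000) × 27 = 20.52
Post-stratified estimate = 25.59 → 25.6.

25.6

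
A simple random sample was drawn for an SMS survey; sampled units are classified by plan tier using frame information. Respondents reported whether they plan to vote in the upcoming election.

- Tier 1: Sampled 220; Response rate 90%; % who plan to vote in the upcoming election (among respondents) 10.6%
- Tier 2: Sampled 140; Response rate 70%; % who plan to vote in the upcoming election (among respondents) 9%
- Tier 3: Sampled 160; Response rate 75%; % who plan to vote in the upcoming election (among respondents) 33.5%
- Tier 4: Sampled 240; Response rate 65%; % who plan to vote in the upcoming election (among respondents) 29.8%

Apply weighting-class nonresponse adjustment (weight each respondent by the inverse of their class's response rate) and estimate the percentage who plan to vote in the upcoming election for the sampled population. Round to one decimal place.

21.2%

Each respondent's weight = sampled/responded in their class; summing within a class gives n_sampled, so:
  Tier 1: 220 × 10.6 = 2332
  Tier 2: 140 × 9 = 1260
  Tier 3: 160 × 33.5 = 5360
  Tier 4: 240 × 29.8 = 7152
Adjusted estimate = 16,104 / 760 = 21.1895 → 21.2%.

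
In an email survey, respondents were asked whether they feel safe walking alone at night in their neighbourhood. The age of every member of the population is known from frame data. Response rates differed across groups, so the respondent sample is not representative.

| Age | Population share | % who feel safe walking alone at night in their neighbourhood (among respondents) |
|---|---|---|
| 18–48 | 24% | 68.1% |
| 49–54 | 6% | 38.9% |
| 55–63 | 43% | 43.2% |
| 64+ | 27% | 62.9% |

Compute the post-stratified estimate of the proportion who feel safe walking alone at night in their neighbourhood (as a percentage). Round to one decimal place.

Each cell contributes population-share × respondent value:
  18–48: 0.24 × 68.1 = 16.344
  49–54: 0.06 × 38.9 = 2.334
  55–63: 0.43 × 43.2 = 18.576
  64+: 0.27 × 62.9 = 16.983
Post-stratified estimate = 54.237 → 54.2%.

54.2%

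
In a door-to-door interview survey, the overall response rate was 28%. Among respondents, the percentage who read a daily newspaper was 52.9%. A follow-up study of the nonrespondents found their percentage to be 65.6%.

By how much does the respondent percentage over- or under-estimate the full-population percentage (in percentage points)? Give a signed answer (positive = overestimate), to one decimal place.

-9.1 percentage points

Nonresponse fraction = 1 − 0.28 = 0.72.
Bias = (nonresponse fraction) × (respondent percentage − nonrespondent percentage)
     = 0.72 × (52.9 − 65.6) = 0.72 × -12.7 = -9.144.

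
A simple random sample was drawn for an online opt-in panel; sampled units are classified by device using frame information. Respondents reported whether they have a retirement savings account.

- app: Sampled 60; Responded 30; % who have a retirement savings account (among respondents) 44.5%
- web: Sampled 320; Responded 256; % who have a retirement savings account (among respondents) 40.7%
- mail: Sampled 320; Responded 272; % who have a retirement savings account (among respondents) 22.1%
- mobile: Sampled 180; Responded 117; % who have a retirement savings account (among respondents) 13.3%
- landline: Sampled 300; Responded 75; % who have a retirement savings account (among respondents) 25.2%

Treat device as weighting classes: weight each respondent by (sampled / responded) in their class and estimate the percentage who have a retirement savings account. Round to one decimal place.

Response rates by class: app 30/60 = 50%, web 256/320 = 80%, mail 272/320 = 85%, mobile 117/180 = 65%, landline 75/300 = 25%.
Each respondent's weight = sampled/responded in their class; summing within a class gives n_sampled, so:
  app: 60 × 44.5 = 2670
  web: 320 × 40.7 = 13,024
  mail: 320 × 22.1 = 7072
  mobile: 180 × 13.3 = 2394
  landline: 300 × 25.2 = 7560
Adjusted estimate = 32,720 / 1,180 = 27.7288 → 27.7%.

27.7%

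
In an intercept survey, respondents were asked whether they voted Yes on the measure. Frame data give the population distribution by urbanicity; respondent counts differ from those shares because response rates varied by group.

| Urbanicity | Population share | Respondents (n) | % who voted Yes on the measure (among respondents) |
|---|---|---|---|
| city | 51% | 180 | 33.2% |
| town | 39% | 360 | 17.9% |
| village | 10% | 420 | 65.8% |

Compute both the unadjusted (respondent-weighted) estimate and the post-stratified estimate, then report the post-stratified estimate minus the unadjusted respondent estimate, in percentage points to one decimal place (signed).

-11.2 percentage points

Without adjustment, the pooled respondent share is:
  (180/960)×33.2 + (360/960)×17.9 + (420/960)×65.8 = 41.725%
Reweighting by population urbanicity shares:
  0.51×33.2 + 0.39×17.9 + 0.1×65.8 = 30.493%
Difference = 30.493 − 41.725 = -11.232 pp.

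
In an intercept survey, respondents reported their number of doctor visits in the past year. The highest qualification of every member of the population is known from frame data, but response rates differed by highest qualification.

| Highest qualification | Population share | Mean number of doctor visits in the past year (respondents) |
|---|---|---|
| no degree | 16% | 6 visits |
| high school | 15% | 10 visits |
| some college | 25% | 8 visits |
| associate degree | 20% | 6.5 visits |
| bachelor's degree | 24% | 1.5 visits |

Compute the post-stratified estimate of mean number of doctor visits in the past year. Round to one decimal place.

Each cell contributes population-share × respondent value:
  no degree: 0.16 × 6 = 0.96
  high school: 0.15 × 10 = 1.5
  some college: 0.25 × 8 = 2
  associate degree: 0.2 × 6.5 = 1.3
  bachelor's degree: 0.24 × 1.5 = 0.36
Post-stratified estimate = 6.12 → 6.1.

6.1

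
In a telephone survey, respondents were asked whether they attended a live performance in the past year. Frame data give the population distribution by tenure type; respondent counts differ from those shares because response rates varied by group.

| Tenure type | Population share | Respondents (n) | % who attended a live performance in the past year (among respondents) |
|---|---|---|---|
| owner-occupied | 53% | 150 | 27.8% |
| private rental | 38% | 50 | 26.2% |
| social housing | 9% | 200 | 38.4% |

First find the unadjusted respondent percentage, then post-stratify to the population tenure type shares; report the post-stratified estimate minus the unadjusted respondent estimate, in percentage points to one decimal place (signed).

Naive respondent-only estimate (weights = respondent counts):
  (150/400)×27.8 + (50/400)×26.2 + (200/400)×38.4 = 32.9%
Post-stratified estimate weights by population shares:
  0.53×27.8 + 0.38×26.2 + 0.09×38.4 = 28.146%
Difference = 28.146 − 32.9 = -4.754 pp.

-4.8 percentage points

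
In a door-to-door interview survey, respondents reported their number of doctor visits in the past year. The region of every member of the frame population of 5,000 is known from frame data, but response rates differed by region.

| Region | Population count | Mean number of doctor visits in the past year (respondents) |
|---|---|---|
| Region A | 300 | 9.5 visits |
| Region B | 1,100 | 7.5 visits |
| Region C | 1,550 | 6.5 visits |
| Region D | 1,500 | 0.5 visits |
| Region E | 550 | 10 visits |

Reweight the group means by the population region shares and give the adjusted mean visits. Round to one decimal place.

5.5

Post-stratification weights by population share, not respondent share:
  Region A: (300/5,000) × 9.5 = 0.57
  Region B: (1,100/5,000) × 7.5 = 1.65
  Region C: (1,550/5,000) × 6.5 = 2.015
  Region D: (1,500/5,000) × 0.5 = 0.15
  Region E: (550/5,000) × 10 = 1.1
Post-stratified estimate = 5.485 → 5.5.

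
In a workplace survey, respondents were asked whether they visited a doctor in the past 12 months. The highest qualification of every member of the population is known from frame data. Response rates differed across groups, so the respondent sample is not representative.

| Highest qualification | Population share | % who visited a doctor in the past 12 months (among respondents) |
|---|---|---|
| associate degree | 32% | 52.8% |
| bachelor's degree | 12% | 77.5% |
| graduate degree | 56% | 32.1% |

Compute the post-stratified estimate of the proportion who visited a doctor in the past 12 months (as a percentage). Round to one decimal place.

44.2%

Each cell contributes population-share × respondent value:
  associate degree: 0.32 × 52.8 = 16.896
  bachelor's degree: 0.12 × 77.5 = 9.3
  graduate degree: 0.56 × 32.1 = 17.976
Post-stratified estimate = 44.172 → 44.2%.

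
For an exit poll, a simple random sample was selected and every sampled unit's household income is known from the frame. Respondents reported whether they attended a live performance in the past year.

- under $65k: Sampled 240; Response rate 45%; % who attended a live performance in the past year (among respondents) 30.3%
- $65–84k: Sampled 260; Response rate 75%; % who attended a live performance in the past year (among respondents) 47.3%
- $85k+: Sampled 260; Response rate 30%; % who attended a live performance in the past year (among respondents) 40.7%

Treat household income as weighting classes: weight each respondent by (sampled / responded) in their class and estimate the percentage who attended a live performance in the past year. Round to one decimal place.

39.7%

Weighting each respondent by the inverse class response rate inflates each class back to its sampled size, so the class weight is n_sampled:
  under $65k: 240 × 30.3 = 7272
  $65–84k: 260 × 47.3 = 12,298
  $85k+: 260 × 40.7 = 10,582
Adjusted estimate = 30,152 / 760 = 39.6737 → 39.7%.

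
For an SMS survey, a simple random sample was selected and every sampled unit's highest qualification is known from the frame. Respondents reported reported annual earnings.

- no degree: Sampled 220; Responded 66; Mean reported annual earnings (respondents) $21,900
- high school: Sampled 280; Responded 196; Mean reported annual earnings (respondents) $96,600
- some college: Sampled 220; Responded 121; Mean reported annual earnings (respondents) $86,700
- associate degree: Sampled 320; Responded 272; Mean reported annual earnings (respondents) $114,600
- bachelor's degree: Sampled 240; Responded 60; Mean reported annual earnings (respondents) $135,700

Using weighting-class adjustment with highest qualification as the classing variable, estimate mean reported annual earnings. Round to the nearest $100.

$93,900

Response rates by class: no degree 66/220 = 30%, high school 196/280 = 70%, some college 121/220 = 55%, associate degree 272/320 = 85%, bachelor's degree 60/240 = 25%.
Inverse-response-rate weighting restores each class to its sampled count, so class totals weight by n_sampled:
  no degree: 220 × 21,900 = 4,818,000
  high school: 280 × 96,600 = 27,048,000
  some college: 220 × 86,700 = 19,074,000
  associate degree: 320 × 114,600 = 36,672,000
  bachelor's degree: 240 × 135,700 = 32,568,000
Adjusted estimate = 120,180,000 / 1,280 = 93890.6 → $93,900.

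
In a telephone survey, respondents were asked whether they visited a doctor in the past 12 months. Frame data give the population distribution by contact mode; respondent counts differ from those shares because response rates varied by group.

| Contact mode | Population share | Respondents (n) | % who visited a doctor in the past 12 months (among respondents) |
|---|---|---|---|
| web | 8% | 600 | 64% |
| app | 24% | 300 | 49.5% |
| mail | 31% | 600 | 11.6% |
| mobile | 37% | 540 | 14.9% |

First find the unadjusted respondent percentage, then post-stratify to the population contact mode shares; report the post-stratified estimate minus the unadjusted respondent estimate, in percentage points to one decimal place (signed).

-7.3 percentage points

Without adjustment, the pooled respondent share is:
  (600/2040)×64 + (300/2040)×49.5 + (600/2040)×11.6 + (540/2040)×14.9 = 33.4588%
Post-stratified estimate weights by population shares:
  0.08×64 + 0.24×49.5 + 0.31×11.6 + 0.37×14.9 = 26.109%
Difference = 26.109 − 33.4588 = -7.3498 pp.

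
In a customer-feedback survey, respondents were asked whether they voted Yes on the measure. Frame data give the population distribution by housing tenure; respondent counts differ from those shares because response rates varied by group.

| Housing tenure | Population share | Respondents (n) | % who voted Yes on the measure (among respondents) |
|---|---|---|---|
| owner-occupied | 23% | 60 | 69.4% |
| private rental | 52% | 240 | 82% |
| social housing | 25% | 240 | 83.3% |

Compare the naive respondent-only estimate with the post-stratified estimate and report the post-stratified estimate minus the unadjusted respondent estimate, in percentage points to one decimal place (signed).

Without adjustment, the pooled respondent share is:
  (60/540)×69.4 + (240/540)×82 + (240/540)×83.3 = 81.1778%
Post-stratified estimate weights by population shares:
  0.23×69.4 + 0.52×82 + 0.25×83.3 = 79.427%
Difference = 79.427 − 81.1778 = -1.7508 pp.

-1.8 percentage points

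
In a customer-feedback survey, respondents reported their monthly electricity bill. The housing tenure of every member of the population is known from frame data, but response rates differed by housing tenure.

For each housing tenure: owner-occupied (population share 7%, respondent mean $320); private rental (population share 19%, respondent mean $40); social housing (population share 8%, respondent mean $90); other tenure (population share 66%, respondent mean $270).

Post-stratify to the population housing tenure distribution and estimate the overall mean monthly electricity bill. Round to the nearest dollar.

Each cell contributes population-share × respondent value:
  owner-occupied: 0.07 × 320 = 22.4
  private rental: 0.19 × 40 = 7.6
  social housing: 0.08 × 90 = 7.2
  other tenure: 0.66 × 270 = 178.2
Post-stratified estimate = 215.4 → $215.

$215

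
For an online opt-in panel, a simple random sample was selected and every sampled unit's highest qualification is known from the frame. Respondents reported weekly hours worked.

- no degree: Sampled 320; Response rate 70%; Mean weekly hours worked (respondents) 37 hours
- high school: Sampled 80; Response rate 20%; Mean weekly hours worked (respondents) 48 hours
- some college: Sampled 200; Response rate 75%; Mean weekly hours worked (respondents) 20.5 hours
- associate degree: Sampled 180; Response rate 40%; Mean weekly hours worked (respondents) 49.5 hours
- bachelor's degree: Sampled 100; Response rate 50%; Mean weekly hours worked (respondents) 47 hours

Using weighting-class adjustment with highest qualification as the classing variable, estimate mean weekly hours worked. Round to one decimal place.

37.9

Weighting each respondent by the inverse class response rate inflates each class back to its sampled size, so the class weight is n_sampled:
  no degree: 320 × 37 = 11,840
  high school: 80 × 48 = 3840
  some college: 200 × 20.5 = 4100
  associate degree: 180 × 49.5 = 8910
  bachelor's degree: 100 × 47 = 4700
Adjusted estimate = 33,390 / 880 = 37.9432 → 37.9.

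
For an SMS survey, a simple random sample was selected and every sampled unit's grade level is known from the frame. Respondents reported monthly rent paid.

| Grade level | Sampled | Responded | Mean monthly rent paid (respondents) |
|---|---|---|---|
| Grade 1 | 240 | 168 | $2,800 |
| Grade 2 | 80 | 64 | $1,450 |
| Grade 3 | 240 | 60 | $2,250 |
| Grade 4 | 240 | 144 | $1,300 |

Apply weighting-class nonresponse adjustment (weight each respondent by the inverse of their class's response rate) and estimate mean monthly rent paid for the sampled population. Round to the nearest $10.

Response rates by class: Grade 1 168/240 = 70%, Grade 2 64/80 = 80%, Grade 3 60/240 = 25%, Grade 4 144/240 = 60%.
With weight = n_sampled/n_responded per class, the weighted class total is n_sampled:
  Grade 1: 240 × 2800 = 672,000
  Grade 2: 80 × 1450 = 116,000
  Grade 3: 240 × 2250 = 540,000
  Grade 4: 240 × 1300 = 312,000
Adjusted estimate = 1,640,000 / 800 = 2050 → $2,050.

$2,050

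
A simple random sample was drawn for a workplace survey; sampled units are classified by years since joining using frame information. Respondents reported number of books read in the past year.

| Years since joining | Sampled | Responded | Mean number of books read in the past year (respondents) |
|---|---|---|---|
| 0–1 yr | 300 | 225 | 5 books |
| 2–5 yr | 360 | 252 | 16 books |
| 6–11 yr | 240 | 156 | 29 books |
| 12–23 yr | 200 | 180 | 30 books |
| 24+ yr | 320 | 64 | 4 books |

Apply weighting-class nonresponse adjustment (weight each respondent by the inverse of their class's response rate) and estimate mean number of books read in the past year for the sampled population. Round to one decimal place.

15.1

Response rates by class: 0–1 yr 225/300 = 75%, 2–5 yr 252/360 = 70%, 6–11 yr 156/240 = 65%, 12–23 yr 180/200 = 90%, 24+ yr 64/320 = 20%.
Weighting each respondent by the inverse class response rate inflates each class back to its sampled size, so the class weight is n_sampled:
  0–1 yr: 300 × 5 = 1500
  2–5 yr: 360 × 16 = 5760
  6–11 yr: 240 × 29 = 6960
  12–23 yr: 200 × 30 = 6000
  24+ yr: 320 × 4 = 1280
Adjusted estimate = 21,500 / 1,420 = 15.1408 → 15.1.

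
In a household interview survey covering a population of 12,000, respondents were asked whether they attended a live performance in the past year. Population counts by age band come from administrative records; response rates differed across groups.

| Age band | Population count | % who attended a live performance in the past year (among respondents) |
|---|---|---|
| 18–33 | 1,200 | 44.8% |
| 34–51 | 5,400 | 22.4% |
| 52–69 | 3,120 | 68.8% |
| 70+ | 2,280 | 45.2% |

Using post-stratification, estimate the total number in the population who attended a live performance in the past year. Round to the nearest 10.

Apply each group's respondent rate to its population count:
  18–33: 1,200 × 44.8% = 537.6
  34–51: 5,400 × 22.4% = 1209.6
  52–69: 3,120 × 68.8% = 2146.56
  70+: 2,280 × 45.2% = 1030.56
Estimated total = 4924.32 → 4,920.

4,920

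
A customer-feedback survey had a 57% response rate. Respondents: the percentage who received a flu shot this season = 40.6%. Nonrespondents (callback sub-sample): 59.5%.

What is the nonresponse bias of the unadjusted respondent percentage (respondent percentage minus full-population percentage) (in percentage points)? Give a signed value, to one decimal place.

Nonresponse fraction = 1 − 0.57 = 0.43.
Bias = (nonresponse fraction) × (respondent percentage − nonrespondent percentage)
     = 0.43 × (40.6 − 59.5) = 0.43 × -18.9 = -8.127.

-8.1 percentage points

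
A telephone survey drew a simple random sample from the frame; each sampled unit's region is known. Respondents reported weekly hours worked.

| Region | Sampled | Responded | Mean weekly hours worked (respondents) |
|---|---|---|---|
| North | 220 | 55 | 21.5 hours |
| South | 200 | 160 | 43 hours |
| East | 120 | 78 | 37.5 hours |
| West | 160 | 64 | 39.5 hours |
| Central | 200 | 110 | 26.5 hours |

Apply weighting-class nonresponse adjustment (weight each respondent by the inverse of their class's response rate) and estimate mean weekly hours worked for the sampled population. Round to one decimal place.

Response rates by class: North 55/220 = 25%, South 160/200 = 80%, East 78/120 = 65%, West 64/160 = 40%, Central 110/200 = 55%.
With weight = n_sampled/n_responded per class, the weighted class total is n_sampled:
  North: 220 × 21.5 = 4730
  South: 200 × 43 = 8600
  East: 120 × 37.5 = 4500
  West: 160 × 39.5 = 6320
  Central: 200 × 26.5 = 5300
Adjusted estimate = 29,450 / 900 = 32.7222 → 32.7.

32.7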